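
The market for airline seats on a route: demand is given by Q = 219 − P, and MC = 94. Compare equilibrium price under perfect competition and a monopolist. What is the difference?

Inverting demand: P = 219 − Q.
Under competition P = MC = 94, so Q = (219 − 94)/1 = 125.
Monopoly sets MR = MC: 219 − 2Q = 94 ⇒ Q = 62.5, P = 219 − 62.5 = 156.5.
Change in equilibrium price: 156.5 − 94 = 62.5.

P rises by 62.5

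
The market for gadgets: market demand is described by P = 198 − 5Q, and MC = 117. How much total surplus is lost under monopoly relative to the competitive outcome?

DWL = 164.025

Under competition P = MC = 117, so Q = (198 − 117)/5 = 16.2.
A monopolist chooses Q where MR = MC. MR = 198 − 10Q; setting this equal to 117 gives Q = 8.1 and P = 157.5.
DWL is the triangle between Q = 8.1 and Q = 16.2: ½·(16.2 − 8.1)·(157.5 − 117) = 164.025.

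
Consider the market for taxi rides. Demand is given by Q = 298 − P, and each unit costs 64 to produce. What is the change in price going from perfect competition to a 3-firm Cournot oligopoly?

P rises by 58.5

Inverting demand: P = 298 − Q.
Competitive firms price at marginal cost: P = 64, giving Q = 234.
With 3 symmetric Cournot firms, each firm's FOC gives 298 − 4q = 64, so q = 58.5, Q = 3·58.5 = 175.5, and P = 122.5.
Change in price: 122.5 − 64 = 58.5.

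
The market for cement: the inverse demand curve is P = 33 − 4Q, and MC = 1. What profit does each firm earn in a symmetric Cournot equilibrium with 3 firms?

π_i = 16

Cournot with 3 identical firms: the symmetric best-response condition is 33 − 16q = 1. Each firm produces q = 2, total output Q = 6, price P = 9.
Each firm's profit = (9 − 1)·2 = 16.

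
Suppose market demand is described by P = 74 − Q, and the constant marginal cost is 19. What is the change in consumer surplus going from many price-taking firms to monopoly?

Competitive firms price at marginal cost: P = 19, giving Q = 55.
CS = ½·(74 − 19)·55 = 1512.5.
A monopolist chooses Q where MR = MC. MR = 74 − 2Q; setting this equal to 19 gives Q = 27.5 and P = 46.5.
CS = ½·(74 − 46.5)·27.5 = 378.125.
Change in consumer surplus: 378.125 − 1512.5 = −1134.375.

CS falls by 1134.375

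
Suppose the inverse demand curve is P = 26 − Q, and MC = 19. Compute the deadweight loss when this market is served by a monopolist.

Perfect competition: P = MC = 19, so 26 − Q = 19 and Q = 7.
A monopolist chooses Q where MR = MC. MR = 26 − 2Q; setting this equal to 19 gives Q = 3.5 and P = 22.5.
DWL is the triangle between Q = 3.5 and Q = 7: ½·(7 − 3.5)·(22.5 − 19) = 6.125.

DWL = 6.125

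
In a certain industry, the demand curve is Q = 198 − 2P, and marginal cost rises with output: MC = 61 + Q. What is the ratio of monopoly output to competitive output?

Inverting demand: P = 99 − 0.5Q.
A monopolist chooses Q where MR = MC. MR = 99 − Q; setting this equal to 61 + Q gives Q = 19 and P = 89.5.
Under competition P = MC: 99 − 0.5Q = 61 + Q ⇒ Q = 76/3, P = 259/3.
Ratio Q_m/Q_c = 19/(76/3) = 0.75.

Q_m/Q_c = 0.75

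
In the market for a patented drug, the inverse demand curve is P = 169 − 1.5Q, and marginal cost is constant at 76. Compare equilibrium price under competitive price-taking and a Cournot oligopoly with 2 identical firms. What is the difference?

Under competition P = MC = 76, so Q = (169 − 76)/1.5 = 62.
In a 2-firm Cournot equilibrium, symmetry and the first-order condition give q = (169 − 76)/(4.5) = 62/3. So Q = 124/3 and P = 107.
Change in equilibrium price: 107 − 76 = 31.

Equilibrium price rises by 31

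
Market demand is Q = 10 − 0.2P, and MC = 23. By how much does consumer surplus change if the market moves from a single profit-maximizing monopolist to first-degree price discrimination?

CS falls by 18.225

Inverting demand: P = 50 − 5Q.
The monopolist equates marginal revenue to marginal cost: 50 − 10Q = 23, so Q = 2.7. From demand, P = 36.5.
CS = ½·(50 − 36.5)·2.7 = 18.225.
A perfectly discriminating monopolist sells every unit with P(Q) ≥ MC(Q), so output equals the competitive quantity Q = 5.4. Each buyer pays their reservation price, so CS = 0 and the firm captures all surplus.
CS = 0.
Change in consumer surplus: 0 − 18.225 = −18.225.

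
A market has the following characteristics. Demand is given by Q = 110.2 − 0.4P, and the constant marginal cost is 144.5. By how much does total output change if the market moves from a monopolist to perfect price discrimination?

Inverting demand: P = 275.5 − 2.5Q.
Monopoly sets MR = MC: 275.5 − 5Q = 144.5 ⇒ Q = 26.2, P = 275.5 − 2.5·26.2 = 210.
A perfectly discriminating monopolist sells every unit with P(Q) ≥ MC(Q), so output equals the competitive quantity Q = 52.4. Each buyer pays their reservation price, so CS = 0 and the firm captures all surplus.
Change in total output: 52.4 − 26.2 = 26.2.

Total output rises by 26.2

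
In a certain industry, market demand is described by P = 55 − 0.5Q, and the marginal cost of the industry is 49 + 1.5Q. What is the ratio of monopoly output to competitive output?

A monopolist chooses Q where MR = MC. MR = 55 − Q; setting this equal to 49 + 1.5Q gives Q = 2.4 and P = 53.8.
Under competition P = MC: 55 − 0.5Q = 49 + 1.5Q ⇒ Q = 3, P = 53.5.
Ratio Q_m/Q_c = 2.4/3 = 0.8.

Q_m/Q_c = 0.8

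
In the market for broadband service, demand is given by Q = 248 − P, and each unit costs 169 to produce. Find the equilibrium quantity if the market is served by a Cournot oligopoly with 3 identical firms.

Q = 59.25

Inverting demand: P = 248 − Q.
In a 3-firm Cournot equilibrium, symmetry and the first-order condition give q = (248 − 169)/(4) = 19.75. So Q = 59.25 and P = 188.75.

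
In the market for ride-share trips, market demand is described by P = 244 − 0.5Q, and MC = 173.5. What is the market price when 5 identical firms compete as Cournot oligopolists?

P = 185.25

With 5 symmetric Cournot firms, each firm's FOC gives 244 − 3q = 173.5, so q = 23.5, Q = 5·23.5 = 117.5, and P = 185.25.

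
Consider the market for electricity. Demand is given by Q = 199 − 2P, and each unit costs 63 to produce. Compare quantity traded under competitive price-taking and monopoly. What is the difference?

Quantity traded falls by 36.5

Inverting demand: P = 99.5 − 0.5Q.
Competitive firms price at marginal cost: P = 63, giving Q = 73.
Monopoly sets MR = MC: 99.5 − Q = 63 ⇒ Q = 36.5, P = 99.5 − 0.5·36.5 = 81.25.
Change in quantity traded: 36.5 − 73 = −36.5.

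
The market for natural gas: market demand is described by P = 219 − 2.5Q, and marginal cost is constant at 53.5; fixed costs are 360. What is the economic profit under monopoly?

Profit = 2379.025

The monopolist equates marginal revenue to marginal cost: 219 − 5Q = 53.5, so Q = 33.1. From demand, P = 136.25.
Profit = (136.25 − 53.5)·33.1 − 360 = 2379.025.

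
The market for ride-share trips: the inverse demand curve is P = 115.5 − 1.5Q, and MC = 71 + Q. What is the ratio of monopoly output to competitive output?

Q_m/Q_c = 0.625

Monopoly sets MR = MC: 115.5 − 3Q = 71 + Q ⇒ Q = 11.125, P = 115.5 − 1.5·11.125 = 1581/16.
Competitive equilibrium sets price equal to marginal cost: 115.5 − 1.5Q = 71 + Q, so Q = 17.8 and P = 88.8.
Ratio Q_m/Q_c = 11.125/17.8 = 0.625.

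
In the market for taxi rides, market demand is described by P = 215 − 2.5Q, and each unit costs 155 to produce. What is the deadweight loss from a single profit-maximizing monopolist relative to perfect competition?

Under competition P = MC = 155, so Q = (215 − 155)/2.5 = 24.
Monopoly sets MR = MC: 215 − 5Q = 155 ⇒ Q = 12, P = 215 − 2.5·12 = 185.
DWL is the triangle between Q = 12 and Q = 24: ½·(24 − 12)·(185 − 155) = 180.

DWL = 180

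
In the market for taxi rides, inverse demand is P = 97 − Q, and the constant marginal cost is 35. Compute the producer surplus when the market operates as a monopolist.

A monopolist chooses Q where MR = MC. MR = 97 − 2Q; setting this equal to 35 gives Q = 31 and P = 66.
PS = (66 − 35)·31 = 961.

PS = 961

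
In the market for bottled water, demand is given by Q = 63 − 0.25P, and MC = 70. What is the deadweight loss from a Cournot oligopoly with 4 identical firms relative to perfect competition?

DWL = 165.62

Inverting demand: P = 252 − 4Q.
Perfect competition: P = MC = 70, so 252 − 4Q = 70 and Q = 45.5.
Cournot with 4 identical firms: the symmetric best-response condition is 252 − 20q = 70. Each firm produces q = 9.1, total output Q = 36.4, price P = 106.4.
DWL is the triangle between Q = 36.4 and Q = 45.5: ½·(45.5 − 36.4)·(106.4 − 70) = 165.62.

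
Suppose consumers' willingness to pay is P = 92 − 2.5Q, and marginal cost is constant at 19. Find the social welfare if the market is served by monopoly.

A monopolist chooses Q where MR = MC. MR = 92 − 5Q; setting this equal to 19 gives Q = 14.6 and P = 55.5.
CS = ½·(92 − 55.5)·14.6 = 266.45; PS = (55.5 − 19)·14.6 = 532.9; TS = 799.35.

TS = 799.35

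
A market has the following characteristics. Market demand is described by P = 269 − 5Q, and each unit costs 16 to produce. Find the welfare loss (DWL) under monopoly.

DWL = 1600.225

Perfect competition: P = MC = 16, so 269 − 5Q = 16 and Q = 50.6.
The monopolist equates marginal revenue to marginal cost: 269 − 10Q = 16, so Q = 25.3. From demand, P = 142.5.
DWL is the triangle between Q = 25.3 and Q = 50.6: ½·(50.6 − 25.3)·(142.5 − 16) = 1600.225.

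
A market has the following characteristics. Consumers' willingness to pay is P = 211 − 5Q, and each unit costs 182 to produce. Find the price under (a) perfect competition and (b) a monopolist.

Competitive firms price at marginal cost: P = 182, giving Q = 5.8.
The monopolist equates marginal revenue to marginal cost: 211 − 10Q = 182, so Q = 2.9. From demand, P = 196.5.

Competition: P = 182; Monopoly: P = 196.5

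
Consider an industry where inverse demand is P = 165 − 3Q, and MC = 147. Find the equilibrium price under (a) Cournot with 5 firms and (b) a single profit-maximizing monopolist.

With 5 symmetric Cournot firms, each firm's FOC gives 165 − 18q = 147, so q = 1, Q = 5·1 = 5, and P = 150.
A monopolist chooses Q where MR = MC. MR = 165 − 6Q; setting this equal to 147 gives Q = 3 and P = 156.

Cournot: P = 150; Monopoly: P = 156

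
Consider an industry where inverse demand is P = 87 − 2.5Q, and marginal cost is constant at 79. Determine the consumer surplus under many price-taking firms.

Perfect competition: P = MC = 79, so 87 − 2.5Q = 79 and Q = 3.2.
CS = ½·(87 − 79)·3.2 = 12.8.

CS = 12.8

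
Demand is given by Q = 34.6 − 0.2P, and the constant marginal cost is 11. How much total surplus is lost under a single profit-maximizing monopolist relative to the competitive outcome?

DWL = 656.1

Inverting demand: P = 173 − 5Q.
Perfect competition: P = MC = 11, so 173 − 5Q = 11 and Q = 32.4.
Monopoly sets MR = MC: 173 − 10Q = 11 ⇒ Q = 16.2, P = 173 − 5·16.2 = 92.
DWL is the triangle between Q = 16.2 and Q = 32.4: ½·(32.4 − 16.2)·(92 − 11) = 656.1.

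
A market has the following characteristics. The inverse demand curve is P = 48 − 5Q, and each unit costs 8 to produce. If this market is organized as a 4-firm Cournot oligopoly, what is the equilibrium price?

In a 4-firm Cournot equilibrium, symmetry and the first-order condition give q = (48 − 8)/(25) = 1.6. So Q = 6.4 and P = 16.

P = 16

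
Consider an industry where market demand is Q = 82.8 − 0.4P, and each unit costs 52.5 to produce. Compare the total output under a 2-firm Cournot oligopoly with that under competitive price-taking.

Cournot: Q = 41.2; Competition: Q = 61.8

Inverting demand: P = 207 − 2.5Q.
With 2 symmetric Cournot firms, each firm's FOC gives 207 − 7.5q = 52.5, so q = 20.6, Q = 2·20.6 = 41.2, and P = 104.
Competitive firms price at marginal cost: P = 52.5, giving Q = 61.8.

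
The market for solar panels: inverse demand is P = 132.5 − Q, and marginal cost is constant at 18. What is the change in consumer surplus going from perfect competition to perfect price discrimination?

Under competition P = MC = 18, so Q = (132.5 − 18)/1 = 114.5.
CS = ½·(132.5 − 18)·114.5 = 6555.125.
Under first-degree price discrimination the firm charges each unit its demand price and produces up to where P = MC, i.e. Q = 114.5. Consumer surplus is zero; producer surplus equals total surplus.
CS = 0.
Change in consumer surplus: 0 − 6555.125 = −6555.125.

Consumer surplus falls by 6555.125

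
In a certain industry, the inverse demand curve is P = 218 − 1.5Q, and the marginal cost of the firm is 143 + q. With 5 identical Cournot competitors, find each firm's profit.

π_i = 112.5

In a 5-firm Cournot equilibrium, symmetry and the first-order condition give q = (218 − 143)/(10) = 7.5. So Q = 37.5 and P = 161.75.
Each firm's profit = 161.75·7.5 − (143·7.5 + ½·1·7.5²) = 112.5.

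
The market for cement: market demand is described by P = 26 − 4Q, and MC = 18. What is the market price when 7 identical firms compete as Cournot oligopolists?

P = 19

With 7 symmetric Cournot firms, each firm's FOC gives 26 − 32q = 18, so q = 0.25, Q = 7·0.25 = 1.75, and P = 19.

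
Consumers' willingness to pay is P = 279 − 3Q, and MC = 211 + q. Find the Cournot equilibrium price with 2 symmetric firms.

P = 238.2

Cournot with 2 identical firms: the symmetric best-response condition is 279 − 9q = 211 + q. Each firm produces q = 6.8, total output Q = 13.6, price P = 238.2.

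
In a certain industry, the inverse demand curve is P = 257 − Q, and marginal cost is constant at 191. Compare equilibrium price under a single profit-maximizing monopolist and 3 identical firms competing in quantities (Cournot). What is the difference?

Monopoly sets MR = MC: 257 − 2Q = 191 ⇒ Q = 33, P = 257 − 33 = 224.
In a 3-firm Cournot equilibrium, symmetry and the first-order condition give q = (257 − 191)/(4) = 16.5. So Q = 49.5 and P = 207.5.
Change in equilibrium price: 207.5 − 224 = −16.5.

Equilibrium price falls by 16.5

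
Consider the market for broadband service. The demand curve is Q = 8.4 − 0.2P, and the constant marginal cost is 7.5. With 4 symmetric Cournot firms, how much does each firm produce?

Inverting demand: P = 42 − 5Q.
With 4 symmetric Cournot firms, each firm's FOC gives 42 − 25q = 7.5, so q = 1.38, Q = 4·1.38 = 5.52, and P = 14.4.

q_i = 1.38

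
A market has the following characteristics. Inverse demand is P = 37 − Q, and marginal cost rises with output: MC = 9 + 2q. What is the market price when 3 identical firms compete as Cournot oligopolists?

With 3 symmetric Cournot firms, each firm's FOC gives 37 − 4q = 9 + 2q, so q = 14/3, Q = 3·14/3 = 14, and P = 23.

P = 23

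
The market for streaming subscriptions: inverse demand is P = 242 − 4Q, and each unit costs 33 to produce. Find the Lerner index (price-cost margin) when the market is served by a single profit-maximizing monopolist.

Monopoly sets MR = MC: 242 − 8Q = 33 ⇒ Q = 26.125, P = 242 − 4·26.125 = 137.5.
Lerner index = (P − MC)/P = (137.5 − 33)/137.5 = 0.76.

Lerner index = 0.76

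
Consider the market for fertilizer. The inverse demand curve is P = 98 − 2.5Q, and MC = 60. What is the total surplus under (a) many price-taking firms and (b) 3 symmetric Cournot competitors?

Competition: TS = 288.8; Cournot: TS = 270.75

Competitive firms price at marginal cost: P = 60, giving Q = 15.2.
CS = ½·(98 − 60)·15.2 = 288.8; PS = (60 − 60)·15.2 = 0; TS = 288.8.
With 3 symmetric Cournot firms, each firm's FOC gives 98 − 10q = 60, so q = 3.8, Q = 3·3.8 = 11.4, and P = 69.5.
CS = ½·(98 − 69.5)·11.4 = 162.45; PS = (69.5 − 60)·11.4 = 108.3; TS = 270.75.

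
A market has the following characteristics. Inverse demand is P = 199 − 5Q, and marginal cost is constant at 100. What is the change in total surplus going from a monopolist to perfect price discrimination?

Total surplus rises by 245.025

The monopolist equates marginal revenue to marginal cost: 199 − 10Q = 100, so Q = 9.9. From demand, P = 149.5.
CS = ½·(199 − 149.5)·9.9 = 245.025; PS = (149.5 − 100)·9.9 = 490.05; TS = 735.075.
Under first-degree price discrimination the firm charges each unit its demand price and produces up to where P = MC, i.e. Q = 19.8. Consumer surplus is zero; producer surplus equals total surplus.
TS = 980.1 (equal to competitive TS).
Change in total surplus: 980.1 − 735.075 = 245.025.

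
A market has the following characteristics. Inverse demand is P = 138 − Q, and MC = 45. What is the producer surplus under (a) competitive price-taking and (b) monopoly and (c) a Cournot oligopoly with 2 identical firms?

Competition: PS = 0; Monopoly: PS = 2162.25; Cournot: PS = 1922

Competitive firms price at marginal cost: P = 45, giving Q = 93.
PS = (45 − 45)·93 = 0.
The monopolist equates marginal revenue to marginal cost: 138 − 2Q = 45, so Q = 46.5. From demand, P = 91.5.
PS = (91.5 − 45)·46.5 = 2162.25.
With 2 symmetric Cournot firms, each firm's FOC gives 138 − 3q = 45, so q = 31, Q = 2·31 = 62, and P = 76.
PS = (76 − 45)·62 = 1922.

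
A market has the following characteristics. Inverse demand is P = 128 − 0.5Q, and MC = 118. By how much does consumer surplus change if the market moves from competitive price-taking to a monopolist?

Under competition P = MC = 118, so Q = (128 − 118)/0.5 = 20.
CS = ½·(128 − 118)·20 = 100.
A monopolist chooses Q where MR = MC. MR = 128 − Q; setting this equal to 118 gives Q = 10 and P = 123.
CS = ½·(128 − 123)·10 = 25.
Change in consumer surplus: 25 − 100 = −75.

CS falls by 75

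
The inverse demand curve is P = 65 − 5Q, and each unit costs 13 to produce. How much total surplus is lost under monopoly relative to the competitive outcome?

Perfect competition: P = MC = 13, so 65 − 5Q = 13 and Q = 10.4.
A monopolist chooses Q where MR = MC. MR = 65 − 10Q; setting this equal to 13 gives Q = 5.2 and P = 39.
DWL is the triangle between Q = 5.2 and Q = 10.4: ½·(10.4 − 5.2)·(39 − 13) = 67.6.

DWL = 67.6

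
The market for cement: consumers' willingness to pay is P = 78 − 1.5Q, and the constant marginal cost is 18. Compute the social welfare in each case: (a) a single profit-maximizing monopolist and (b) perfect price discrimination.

Monopoly sets MR = MC: 78 − 3Q = 18 ⇒ Q = 20, P = 78 − 1.5·20 = 48.
CS = ½·(78 − 48)·20 = 300; PS = (48 − 18)·20 = 600; TS = 900.
Under first-degree price discrimination the firm charges each unit its demand price and produces up to where P = MC, i.e. Q = 40. Consumer surplus is zero; producer surplus equals total surplus.
TS = 1200 (equal to competitive TS).

Monopoly: TS = 900; Perfect PD: TS = 1200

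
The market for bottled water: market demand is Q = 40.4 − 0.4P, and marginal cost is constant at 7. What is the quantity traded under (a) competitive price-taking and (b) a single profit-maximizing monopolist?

Competition: Q = 37.6; Monopoly: Q = 18.8

Inverting demand: P = 101 − 2.5Q.
Competitive firms price at marginal cost: P = 7, giving Q = 37.6.
The monopolist equates marginal revenue to marginal cost: 101 − 5Q = 7, so Q = 18.8. From demand, P = 54.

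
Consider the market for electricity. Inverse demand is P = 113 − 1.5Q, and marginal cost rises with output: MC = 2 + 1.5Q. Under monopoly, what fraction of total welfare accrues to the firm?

PS/TS = 0.75

A monopolist chooses Q where MR = MC. MR = 113 − 3Q; setting this equal to 2 + 1.5Q gives Q = 74/3 and P = 76.
CS = ½·(113 − 76)·74/3 = 1369/3.
PS = P·Q − VC(Q) = 76·74/3 − (2·74/3 + ½·1.5·(74/3)²) = 1369.
Share captured = PS/TS = 1369/(5476/3) = 0.75.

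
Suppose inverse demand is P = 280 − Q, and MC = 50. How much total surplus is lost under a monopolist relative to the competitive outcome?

DWL = 6612.5

Under competition P = MC = 50, so Q = (280 − 50)/1 = 230.
The monopolist equates marginal revenue to marginal cost: 280 − 2Q = 50, so Q = 115. From demand, P = 165.
DWL is the triangle between Q = 115 and Q = 230: ½·(230 − 115)·(165 − 50) = 6612.5.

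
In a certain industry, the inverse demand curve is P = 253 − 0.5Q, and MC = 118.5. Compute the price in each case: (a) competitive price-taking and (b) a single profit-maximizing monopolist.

Under competition P = MC = 118.5, so Q = (253 − 118.5)/0.5 = 269.
A monopolist chooses Q where MR = MC. MR = 253 − Q; setting this equal to 118.5 gives Q = 134.5 and P = 185.75.

Competition: P = 118.5; Monopoly: P = 185.75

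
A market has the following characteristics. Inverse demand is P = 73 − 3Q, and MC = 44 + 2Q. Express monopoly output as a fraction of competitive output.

A monopolist chooses Q where MR = MC. MR = 73 − 6Q; setting this equal to 44 + 2Q gives Q = 3.625 and P = 62.125.
Under competition P = MC: 73 − 3Q = 44 + 2Q ⇒ Q = 5.8, P = 55.6.
Ratio Q_m/Q_c = 3.625/5.8 = 0.625.

Q_m/Q_c = 0.625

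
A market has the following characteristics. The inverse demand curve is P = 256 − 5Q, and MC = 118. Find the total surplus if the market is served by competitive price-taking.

TS = 1904.4

Competitive firms price at marginal cost: P = 118, giving Q = 27.6.
CS = ½·(256 − 118)·27.6 = 1904.4; PS = (118 − 118)·27.6 = 0; TS = 1904.4.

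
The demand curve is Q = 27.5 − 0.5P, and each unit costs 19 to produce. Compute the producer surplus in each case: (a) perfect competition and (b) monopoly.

Inverting demand: P = 55 − 2Q.
Perfect competition: P = MC = 19, so 55 − 2Q = 19 and Q = 18.
PS = (19 − 19)·18 = 0.
A monopolist chooses Q where MR = MC. MR = 55 − 4Q; setting this equal to 19 gives Q = 9 and P = 37.
PS = (37 − 19)·9 = 162.

Competition: PS = 0; Monopoly: PS = 162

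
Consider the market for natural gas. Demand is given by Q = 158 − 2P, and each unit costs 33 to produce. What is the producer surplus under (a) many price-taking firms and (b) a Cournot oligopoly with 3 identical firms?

Competition: PS = 0; Cournot: PS = 793.5

Inverting demand: P = 79 − 0.5Q.
Under competition P = MC = 33, so Q = (79 − 33)/0.5 = 92.
PS = (33 − 33)·92 = 0.
In a 3-firm Cournot equilibrium, symmetry and the first-order condition give q = (79 − 33)/(2) = 23. So Q = 69 and P = 44.5.
PS = (44.5 − 33)·69 = 793.5.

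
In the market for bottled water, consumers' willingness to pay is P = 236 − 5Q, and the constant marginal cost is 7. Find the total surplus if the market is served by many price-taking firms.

TS = 5244.1

Competitive firms price at marginal cost: P = 7, giving Q = 45.8.
CS = ½·(236 − 7)·45.8 = 5244.1; PS = (7 − 7)·45.8 = 0; TS = 5244.1.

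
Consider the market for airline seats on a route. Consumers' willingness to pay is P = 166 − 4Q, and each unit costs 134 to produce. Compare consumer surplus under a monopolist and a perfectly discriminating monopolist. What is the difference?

Monopoly sets MR = MC: 166 − 8Q = 134 ⇒ Q = 4, P = 166 − 4·4 = 150.
CS = ½·(166 − 150)·4 = 32.
A perfectly discriminating monopolist sells every unit with P(Q) ≥ MC(Q), so output equals the competitive quantity Q = 8. Each buyer pays their reservation price, so CS = 0 and the firm captures all surplus.
CS = 0.
Change in consumer surplus: 0 − 32 = −32.

CS falls by 32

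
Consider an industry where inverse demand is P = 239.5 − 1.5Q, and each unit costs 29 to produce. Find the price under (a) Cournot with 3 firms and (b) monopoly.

With 3 symmetric Cournot firms, each firm's FOC gives 239.5 − 6q = 29, so q = 421/12, Q = 3·421/12 = 105.25, and P = 81.625.
Monopoly sets MR = MC: 239.5 − 3Q = 29 ⇒ Q = 421/6, P = 239.5 − 1.5·421/6 = 134.25.

Cournot: P = 81.625; Monopoly: P = 134.25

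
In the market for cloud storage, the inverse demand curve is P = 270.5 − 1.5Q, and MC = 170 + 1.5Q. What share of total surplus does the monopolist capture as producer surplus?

Monopoly sets MR = MC: 270.5 − 3Q = 170 + 1.5Q ⇒ Q = 67/3, P = 270.5 − 1.5·67/3 = 237.
CS = ½·(270.5 − 237)·67/3 = 4489/12.
PS = P·Q − VC(Q) = 237·67/3 − (170·67/3 + ½·1.5·(67/3)²) = 1122.25.
Share captured = PS/TS = 1122.25/(4489/3) = 0.75.

PS/TS = 0.75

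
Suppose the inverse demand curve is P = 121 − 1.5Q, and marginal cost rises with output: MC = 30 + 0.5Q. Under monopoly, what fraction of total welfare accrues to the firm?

A monopolist chooses Q where MR = MC. MR = 121 − 3Q; setting this equal to 30 + 0.5Q gives Q = 26 and P = 82.
CS = ½·(121 − 82)·26 = 507.
PS = P·Q − VC(Q) = 82·26 − (30·26 + ½·0.5·26²) = 1183.
Share captured = PS/TS = 1183/1690 = 0.7.

PS/TS = 0.7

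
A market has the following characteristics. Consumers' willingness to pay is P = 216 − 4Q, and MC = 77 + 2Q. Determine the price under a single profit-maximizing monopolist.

P = 160.4

Monopoly sets MR = MC: 216 − 8Q = 77 + 2Q ⇒ Q = 13.9, P = 216 − 4·13.9 = 160.4.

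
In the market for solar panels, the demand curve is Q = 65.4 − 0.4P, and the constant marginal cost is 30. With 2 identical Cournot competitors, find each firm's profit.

π_i = 792.1

Inverting demand: P = 163.5 − 2.5Q.
With 2 symmetric Cournot firms, each firm's FOC gives 163.5 − 7.5q = 30, so q = 17.8, Q = 2·17.8 = 35.6, and P = 74.5.
Each firm's profit = (74.5 − 30)·17.8 = 792.1.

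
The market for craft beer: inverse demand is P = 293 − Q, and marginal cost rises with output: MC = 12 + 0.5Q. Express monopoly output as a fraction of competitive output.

Monopoly sets MR = MC: 293 − 2Q = 12 + 0.5Q ⇒ Q = 112.4, P = 293 − 112.4 = 180.6.
Competitive equilibrium sets price equal to marginal cost: 293 − Q = 12 + 0.5Q, so Q = 562/3 and P = 317/3.
Ratio Q_m/Q_c = 112.4/(562/3) = 0.6.

Q_m/Q_c = 0.6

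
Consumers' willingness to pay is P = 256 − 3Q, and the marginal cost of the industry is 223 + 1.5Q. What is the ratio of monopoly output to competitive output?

A monopolist chooses Q where MR = MC. MR = 256 − 6Q; setting this equal to 223 + 1.5Q gives Q = 4.4 and P = 242.8.
Competitive equilibrium sets price equal to marginal cost: 256 − 3Q = 223 + 1.5Q, so Q = 22/3 and P = 234.
Ratio Q_m/Q_c = 4.4/(22/3) = 0.6.

Q_m/Q_c = 0.6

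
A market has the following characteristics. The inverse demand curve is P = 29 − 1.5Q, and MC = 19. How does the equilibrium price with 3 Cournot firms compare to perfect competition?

Cournot with 3 identical firms: the symmetric best-response condition is 29 − 6q = 19. Each firm produces q = 5/3, total output Q = 5, price P = 21.5.
Under competition P = MC = 19, so Q = (29 − 19)/1.5 = 20/3.

Cournot: P = 21.5; Competition: P = 19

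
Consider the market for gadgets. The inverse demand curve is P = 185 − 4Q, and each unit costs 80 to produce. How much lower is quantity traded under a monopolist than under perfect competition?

Competitive firms price at marginal cost: P = 80, giving Q = 26.25.
A monopolist chooses Q where MR = MC. MR = 185 − 8Q; setting this equal to 80 gives Q = 13.125 and P = 132.5.
Change in quantity traded: 13.125 − 26.25 = −13.125.

Q falls by 13.125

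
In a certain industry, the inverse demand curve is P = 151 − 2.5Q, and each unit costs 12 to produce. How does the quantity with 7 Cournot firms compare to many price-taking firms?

Cournot: Q = 48.65; Competition: Q = 55.6

Cournot with 7 identical firms: the symmetric best-response condition is 151 − 20q = 12. Each firm produces q = 6.95, total output Q = 48.65, price P = 29.375.
Under competition P = MC = 12, so Q = (151 − 12)/2.5 = 55.6.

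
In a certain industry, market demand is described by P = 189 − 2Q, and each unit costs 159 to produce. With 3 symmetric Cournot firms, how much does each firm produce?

q_i = 3.75

Cournot with 3 identical firms: the symmetric best-response condition is 189 − 8q = 159. Each firm produces q = 3.75, total output Q = 11.25, price P = 166.5.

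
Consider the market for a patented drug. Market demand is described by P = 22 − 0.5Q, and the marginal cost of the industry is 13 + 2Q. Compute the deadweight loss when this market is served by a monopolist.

Under competition P = MC: 22 − 0.5Q = 13 + 2Q ⇒ Q = 3.6, P = 20.2.
The monopolist equates marginal revenue to marginal cost: 22 − Q = 13 + 2Q, so Q = 3. From demand, P = 20.5.
CS = ½·(22 − 20.2)·3.6 = 3.24; PS = (20.2·3.6 − 13·3.6 − ½·2·3.6²) = 12.96; TS = 16.2.
CS = ½·(22 − 20.5)·3 = 2.25; PS = (20.5·3 − 13·3 − ½·2·3²) = 13.5; TS = 15.75.
DWL = 16.2 − 15.75 = 0.45.

DWL = 0.45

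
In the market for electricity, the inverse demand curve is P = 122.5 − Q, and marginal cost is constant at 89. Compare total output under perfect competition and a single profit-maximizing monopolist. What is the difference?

Perfect competition: P = MC = 89, so 122.5 − Q = 89 and Q = 33.5.
A monopolist chooses Q where MR = MC. MR = 122.5 − 2Q; setting this equal to 89 gives Q = 16.75 and P = 105.75.
Change in total output: 16.75 − 33.5 = −16.75.

Q falls by 16.75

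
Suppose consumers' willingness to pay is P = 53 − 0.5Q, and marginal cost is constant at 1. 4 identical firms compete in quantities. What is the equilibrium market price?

P = 11.4

With 4 symmetric Cournot firms, each firm's FOC gives 53 − 2.5q = 1, so q = 20.8, Q = 4·20.8 = 83.2, and P = 11.4.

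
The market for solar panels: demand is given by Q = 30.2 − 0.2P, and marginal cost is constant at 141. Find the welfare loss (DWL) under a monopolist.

DWL = 2.5

Inverting demand: P = 151 − 5Q.
Perfect competition: P = MC = 141, so 151 − 5Q = 141 and Q = 2.
A monopolist chooses Q where MR = MC. MR = 151 − 10Q; setting this equal to 141 gives Q = 1 and P = 146.
DWL is the triangle between Q = 1 and Q = 2: ½·(2 − 1)·(146 − 141) = 2.5.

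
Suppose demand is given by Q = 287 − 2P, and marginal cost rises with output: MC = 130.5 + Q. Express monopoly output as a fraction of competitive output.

Inverting demand: P = 143.5 − 0.5Q.
The monopolist equates marginal revenue to marginal cost: 143.5 − Q = 130.5 + Q, so Q = 6.5. From demand, P = 140.25.
Competitive equilibrium sets price equal to marginal cost: 143.5 − 0.5Q = 130.5 + Q, so Q = 26/3 and P = 835/6.
Ratio Q_m/Q_c = 6.5/(26/3) = 0.75.

Q_m/Q_c = 0.75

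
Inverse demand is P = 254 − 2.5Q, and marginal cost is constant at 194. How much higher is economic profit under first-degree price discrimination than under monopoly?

Economic profit rises by 360

A monopolist chooses Q where MR = MC. MR = 254 − 5Q; setting this equal to 194 gives Q = 12 and P = 224.
Profit = (224 − 194)·12 = 360.
A perfectly discriminating monopolist sells every unit with P(Q) ≥ MC(Q), so output equals the competitive quantity Q = 24. Each buyer pays their reservation price, so CS = 0 and the firm captures all surplus.
PS equals the full surplus area, 720. Profit = 720 = 720.
Change in economic profit: 720 − 360 = 360.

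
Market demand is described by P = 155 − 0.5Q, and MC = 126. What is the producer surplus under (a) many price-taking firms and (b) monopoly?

Perfect competition: P = MC = 126, so 155 − 0.5Q = 126 and Q = 58.
PS = (126 − 126)·58 = 0.
The monopolist equates marginal revenue to marginal cost: 155 − Q = 126, so Q = 29. From demand, P = 140.5.
PS = (140.5 − 126)·29 = 420.5.

Competition: PS = 0; Monopoly: PS = 420.5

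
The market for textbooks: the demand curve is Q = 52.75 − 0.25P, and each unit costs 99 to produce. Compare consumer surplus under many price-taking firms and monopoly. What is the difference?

Consumer surplus falls by 1176

Inverting demand: P = 211 − 4Q.
Competitive firms price at marginal cost: P = 99, giving Q = 28.
CS = ½·(211 − 99)·28 = 1568.
Monopoly sets MR = MC: 211 − 8Q = 99 ⇒ Q = 14, P = 211 − 4·14 = 155.
CS = ½·(211 − 155)·14 = 392.
Change in consumer surplus: 392 − 1568 = −1176.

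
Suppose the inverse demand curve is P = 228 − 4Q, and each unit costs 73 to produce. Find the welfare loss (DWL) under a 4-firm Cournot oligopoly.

Perfect competition: P = MC = 73, so 228 − 4Q = 73 and Q = 38.75.
Cournot with 4 identical firms: the symmetric best-response condition is 228 − 20q = 73. Each firm produces q = 7.75, total output Q = 31, price P = 104.
DWL is the triangle between Q = 31 and Q = 38.75: ½·(38.75 − 31)·(104 − 73) = 120.125.

DWL = 120.125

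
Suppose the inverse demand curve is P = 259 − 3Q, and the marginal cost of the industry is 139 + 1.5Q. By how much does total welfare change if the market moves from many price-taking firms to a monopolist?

Under competition P = MC: 259 − 3Q = 139 + 1.5Q ⇒ Q = 80/3, P = 179.
CS = ½·(259 − 179)·80/3 = 3200/3; PS = (179·80/3 − 139·80/3 − ½·1.5·(80/3)²) = 1600/3; TS = 1600.
A monopolist chooses Q where MR = MC. MR = 259 − 6Q; setting this equal to 139 + 1.5Q gives Q = 16 and P = 211.
CS = ½·(259 − 211)·16 = 384; PS = (211·16 − 139·16 − ½·1.5·16²) = 960; TS = 1344.
Change in total welfare: 1344 − 1600 = −256.

TS falls by 256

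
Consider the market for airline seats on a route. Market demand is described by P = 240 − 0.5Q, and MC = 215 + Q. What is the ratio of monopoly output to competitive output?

Monopoly sets MR = MC: 240 − Q = 215 + Q ⇒ Q = 12.5, P = 240 − 0.5·12.5 = 233.75.
Competitive equilibrium sets price equal to marginal cost: 240 − 0.5Q = 215 + Q, so Q = 50/3 and P = 695/3.
Ratio Q_m/Q_c = 12.5/(50/3) = 0.75.

Q_m/Q_c = 0.75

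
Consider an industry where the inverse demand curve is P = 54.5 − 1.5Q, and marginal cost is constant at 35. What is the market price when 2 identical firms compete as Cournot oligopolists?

P = 41.5

Cournot with 2 identical firms: the symmetric best-response condition is 54.5 − 4.5q = 35. Each firm produces q = 13/3, total output Q = 26/3, price P = 41.5.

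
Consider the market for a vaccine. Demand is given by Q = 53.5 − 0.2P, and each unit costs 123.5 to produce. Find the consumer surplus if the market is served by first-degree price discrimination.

CS = 0

Inverting demand: P = 267.5 − 5Q.
With perfect price discrimination, output is the efficient level Q = 28.8 (where demand meets MC), but every buyer pays their willingness to pay: CS = 0 and PS = total surplus.
CS = 0.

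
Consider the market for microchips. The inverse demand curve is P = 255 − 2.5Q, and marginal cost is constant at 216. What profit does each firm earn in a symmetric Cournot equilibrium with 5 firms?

π_i = 16.9

With 5 symmetric Cournot firms, each firm's FOC gives 255 − 15q = 216, so q = 2.6, Q = 5·2.6 = 13, and P = 222.5.
Each firm's profit = (222.5 − 216)·2.6 = 16.9.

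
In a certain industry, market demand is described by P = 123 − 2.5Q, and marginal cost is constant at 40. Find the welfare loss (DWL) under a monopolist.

DWL = 344.45

Perfect competition: P = MC = 40, so 123 − 2.5Q = 40 and Q = 33.2.
A monopolist chooses Q where MR = MC. MR = 123 − 5Q; setting this equal to 40 gives Q = 16.6 and P = 81.5.
DWL is the triangle between Q = 16.6 and Q = 33.2: ½·(33.2 − 16.6)·(81.5 − 40) = 344.45.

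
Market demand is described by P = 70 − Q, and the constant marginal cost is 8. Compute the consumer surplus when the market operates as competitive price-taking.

Competitive firms price at marginal cost: P = 8, giving Q = 62.
CS = ½·(70 − 8)·62 = 1922.

CS = 1922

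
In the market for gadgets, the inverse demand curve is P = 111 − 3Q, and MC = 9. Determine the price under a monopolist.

Monopoly sets MR = MC: 111 − 6Q = 9 ⇒ Q = 17, P = 111 − 3·17 = 60.

P = 60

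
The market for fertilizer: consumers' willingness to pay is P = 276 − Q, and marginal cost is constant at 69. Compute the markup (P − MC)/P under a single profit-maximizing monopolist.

The monopolist equates marginal revenue to marginal cost: 276 − 2Q = 69, so Q = 103.5. From demand, P = 172.5.
Lerner index = (P − MC)/P = (172.5 − 69)/172.5 = 0.6.

Lerner index = 0.6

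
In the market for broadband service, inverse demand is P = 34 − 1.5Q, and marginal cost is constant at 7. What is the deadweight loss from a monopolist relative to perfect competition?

DWL = 60.75

Perfect competition: P = MC = 7, so 34 − 1.5Q = 7 and Q = 18.
The monopolist equates marginal revenue to marginal cost: 34 − 3Q = 7, so Q = 9. From demand, P = 20.5.
DWL is the triangle between Q = 9 and Q = 18: ½·(18 − 9)·(20.5 − 7) = 60.75.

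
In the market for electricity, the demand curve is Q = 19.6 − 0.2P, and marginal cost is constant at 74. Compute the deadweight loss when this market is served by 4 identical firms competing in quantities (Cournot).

DWL = 2.304

Inverting demand: P = 98 − 5Q.
Perfect competition: P = MC = 74, so 98 − 5Q = 74 and Q = 4.8.
With 4 symmetric Cournot firms, each firm's FOC gives 98 − 25q = 74, so q = 0.96, Q = 4·0.96 = 3.84, and P = 78.8.
DWL is the triangle between Q = 3.84 and Q = 4.8: ½·(4.8 − 3.84)·(78.8 − 74) = 2.304.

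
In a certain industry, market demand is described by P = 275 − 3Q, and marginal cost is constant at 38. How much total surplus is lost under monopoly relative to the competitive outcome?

DWL = 2340.375

Competitive firms price at marginal cost: P = 38, giving Q = 79.
Monopoly sets MR = MC: 275 − 6Q = 38 ⇒ Q = 39.5, P = 275 − 3·39.5 = 156.5.
DWL is the triangle between Q = 39.5 and Q = 79: ½·(79 − 39.5)·(156.5 − 38) = 2340.375.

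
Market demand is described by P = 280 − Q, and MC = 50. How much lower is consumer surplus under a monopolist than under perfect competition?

Competitive firms price at marginal cost: P = 50, giving Q = 230.
CS = ½·(280 − 50)·230 = 26450.
A monopolist chooses Q where MR = MC. MR = 280 − 2Q; setting this equal to 50 gives Q = 115 and P = 165.
CS = ½·(280 − 165)·115 = 6612.5.
Change in consumer surplus: 6612.5 − 26450 = −19837.5.

CS falls by 19837.5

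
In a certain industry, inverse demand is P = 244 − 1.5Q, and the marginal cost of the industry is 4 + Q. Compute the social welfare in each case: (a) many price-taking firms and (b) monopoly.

Competition: TS = 11520; Monopoly: TS = 9900

Competitive equilibrium sets price equal to marginal cost: 244 − 1.5Q = 4 + Q, so Q = 96 and P = 100.
CS = ½·(244 − 100)·96 = 6912; PS = (100·96 − 4·96 − ½·1·96²) = 4608; TS = 11520.
The monopolist equates marginal revenue to marginal cost: 244 − 3Q = 4 + Q, so Q = 60. From demand, P = 154.
CS = ½·(244 − 154)·60 = 2700; PS = (154·60 − 4·60 − ½·1·60²) = 7200; TS = 9900.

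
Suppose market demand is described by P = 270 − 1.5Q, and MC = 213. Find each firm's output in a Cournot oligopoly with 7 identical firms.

q_i = 4.75

Cournot with 7 identical firms: the symmetric best-response condition is 270 − 12q = 213. Each firm produces q = 4.75, total output Q = 33.25, price P = 220.125.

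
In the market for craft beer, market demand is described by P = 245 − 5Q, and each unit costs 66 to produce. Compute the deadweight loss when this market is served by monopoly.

Perfect competition: P = MC = 66, so 245 − 5Q = 66 and Q = 35.8.
A monopolist chooses Q where MR = MC. MR = 245 − 10Q; setting this equal to 66 gives Q = 17.9 and P = 155.5.
DWL is the triangle between Q = 17.9 and Q = 35.8: ½·(35.8 − 17.9)·(155.5 − 66) = 801.025.

DWL = 801.025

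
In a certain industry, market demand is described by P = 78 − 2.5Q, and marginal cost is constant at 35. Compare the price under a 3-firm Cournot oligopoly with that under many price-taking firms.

Cournot with 3 identical firms: the symmetric best-response condition is 78 − 10q = 35. Each firm produces q = 4.3, total output Q = 12.9, price P = 45.75.
Under competition P = MC = 35, so Q = (78 − 35)/2.5 = 17.2.

Cournot: P = 45.75; Competition: P = 35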